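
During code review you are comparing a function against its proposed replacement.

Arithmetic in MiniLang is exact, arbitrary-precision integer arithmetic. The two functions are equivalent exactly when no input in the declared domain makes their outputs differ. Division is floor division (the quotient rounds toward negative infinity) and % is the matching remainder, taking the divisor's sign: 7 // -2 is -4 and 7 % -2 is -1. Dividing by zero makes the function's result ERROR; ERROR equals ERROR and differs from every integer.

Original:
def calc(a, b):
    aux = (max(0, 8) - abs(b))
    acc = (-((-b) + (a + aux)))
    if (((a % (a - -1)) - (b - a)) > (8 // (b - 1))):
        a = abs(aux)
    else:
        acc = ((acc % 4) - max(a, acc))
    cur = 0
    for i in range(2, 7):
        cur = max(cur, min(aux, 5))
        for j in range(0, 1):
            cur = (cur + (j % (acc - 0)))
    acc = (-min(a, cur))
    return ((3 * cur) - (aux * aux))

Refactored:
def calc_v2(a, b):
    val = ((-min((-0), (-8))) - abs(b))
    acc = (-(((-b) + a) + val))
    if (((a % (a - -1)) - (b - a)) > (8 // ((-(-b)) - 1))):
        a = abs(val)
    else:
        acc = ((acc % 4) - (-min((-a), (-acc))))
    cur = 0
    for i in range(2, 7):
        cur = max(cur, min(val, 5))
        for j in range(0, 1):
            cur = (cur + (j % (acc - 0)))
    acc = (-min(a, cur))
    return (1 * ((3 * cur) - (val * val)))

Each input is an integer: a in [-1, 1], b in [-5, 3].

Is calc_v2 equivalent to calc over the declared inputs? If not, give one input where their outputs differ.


This is a faithful refactor — min/max/abs usage differs, arithmetic usage differs, local variable names differ, constant usage differs, but the computed results match everywhere.
Spot check at a=1, b=-2 — calc: aux becomes 6; next acc becomes -9; next (((a % (a - -1)) - (b - a)) > (8 // (b - 1))) evaluates to true; next a becomes 6; next cur becomes 0; next at i=2:; next cur becomes 5; next at j=0:; next cur becomes 5; next at i=3:; next cur becomes 5; next at j=0:; next cur becomes 5; next at i=4:; next cur becomes 5; next at j=0:; next cur becomes 5; next at i=5:; next cur becomes 5; next at j=0:; next cur becomes 5; next at i=6:; next cur becomes 5; next at j=0:; next cur becomes 5; next acc becomes -5; next final value -21. calc_v2: val becomes 6; next acc becomes -9; next (((a % (a - -1)) - (b - a)) > (8 // ((-(-b)) - 1))) evaluates to true; next a becomes 6; next cur becomes 0; next at i=2:; next cur becomes 5; next at j=0:; next cur becomes 5; next at i=3:; next cur becomes 5; next at j=0:; next cur becomes 5; next at i=4:; next cur becomes 5; next at j=0:; next cur becomes 5; next at i=5:; next cur becomes 5; next at j=0:; next cur becomes 5; next at i=6:; next cur becomes 5; next at j=0:; next cur becomes 5; next acc becomes -5; next final value -21. Both give -21.
An exhaustive pass over the 27 declared inputs shows identical outputs.
verdict: equivalent


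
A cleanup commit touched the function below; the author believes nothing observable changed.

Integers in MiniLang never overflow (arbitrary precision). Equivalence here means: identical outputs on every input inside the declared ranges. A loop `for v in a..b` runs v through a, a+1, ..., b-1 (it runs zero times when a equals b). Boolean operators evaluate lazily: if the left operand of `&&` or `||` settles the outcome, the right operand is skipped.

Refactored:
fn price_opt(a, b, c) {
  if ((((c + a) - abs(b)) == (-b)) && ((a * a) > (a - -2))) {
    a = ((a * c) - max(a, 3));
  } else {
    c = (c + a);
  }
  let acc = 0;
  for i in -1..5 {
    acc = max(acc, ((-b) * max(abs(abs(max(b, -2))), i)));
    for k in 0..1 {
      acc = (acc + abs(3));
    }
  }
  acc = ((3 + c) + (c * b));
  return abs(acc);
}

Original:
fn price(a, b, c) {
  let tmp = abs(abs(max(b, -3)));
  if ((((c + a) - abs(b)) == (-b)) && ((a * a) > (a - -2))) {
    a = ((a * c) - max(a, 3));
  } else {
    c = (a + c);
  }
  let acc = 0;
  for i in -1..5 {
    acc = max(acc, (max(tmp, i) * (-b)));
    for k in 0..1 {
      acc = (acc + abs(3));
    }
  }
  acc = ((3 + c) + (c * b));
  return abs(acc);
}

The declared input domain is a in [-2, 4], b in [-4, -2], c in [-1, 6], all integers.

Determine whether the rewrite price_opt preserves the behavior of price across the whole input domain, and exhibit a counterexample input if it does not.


Equivalent. Although `-3` became `-2`, no input in the stated domain can expose it.
Every one of the 168 inputs gives matching results.
One worked example (a=3, b=-2, c=5) — price: tmp=2, then ((((c + a) - abs(b)) == (-b)) && ((a * a) > (a - -2))) is false, then c=8, then acc=0, then (i=-1), then acc=4, then (k=0), then acc=7, then (i=0), then acc=7, then (k=0), then acc=10, then (i=1), then acc=10, then (k=0), then acc=13, then (i=2), then acc=13, then (k=0), then acc=16, then (i=3), then acc=16, then (k=0), then acc=19, then (i=4), then acc=19, then (k=0), then acc=22, then acc=-5, then returns 5; price_opt: ((((c + a) - abs(b)) == (-b)) && ((a * a) > (a - -2))) is false, then c=8, then acc=0, then (i=-1), then acc=4, then (k=0), then acc=7, then (i=0), then acc=7, then (k=0), then acc=10, then (i=1), then acc=10, then (k=0), then acc=13, then (i=2), then acc=13, then (k=0), then acc=16, then (i=3), then acc=16, then (k=0), then acc=19, then (i=4), then acc=19, then (k=0), then acc=22, then acc=-5, then returns 5; agreement on 5.
verdict: equivalent


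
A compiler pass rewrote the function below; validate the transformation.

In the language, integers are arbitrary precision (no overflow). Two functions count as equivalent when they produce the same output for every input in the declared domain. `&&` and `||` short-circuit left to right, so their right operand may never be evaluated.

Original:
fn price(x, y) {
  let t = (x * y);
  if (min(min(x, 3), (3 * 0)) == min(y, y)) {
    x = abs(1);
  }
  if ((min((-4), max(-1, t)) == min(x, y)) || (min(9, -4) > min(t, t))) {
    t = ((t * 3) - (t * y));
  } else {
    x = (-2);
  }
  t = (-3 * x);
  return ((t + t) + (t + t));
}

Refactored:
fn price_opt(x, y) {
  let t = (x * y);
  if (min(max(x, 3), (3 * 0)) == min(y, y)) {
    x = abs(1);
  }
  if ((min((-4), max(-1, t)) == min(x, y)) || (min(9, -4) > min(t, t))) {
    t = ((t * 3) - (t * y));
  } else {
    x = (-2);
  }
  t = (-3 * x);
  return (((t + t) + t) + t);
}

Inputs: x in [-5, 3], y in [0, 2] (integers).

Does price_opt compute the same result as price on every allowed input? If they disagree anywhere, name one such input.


The rewrite breaks on x=-4, y=0, where the results are 48 and 24.
price: t := 0 | (min(min(x, 3), (3 * 0)) == min(y, y)): false | ((min((-4), max(-1, t)) == min(x, y)) || (min(9, -4) > min(t, t))): true | t := 0 | t := 12 | result 48
price_opt: t := 0 | (min(max(x, 3), (3 * 0)) == min(y, y)): true | x := 1 | ((min((-4), max(-1, t)) == min(x, y)) || (min(9, -4) > min(t, t))): false | x := -2 | t := 6 | result 24
verdict: not equivalent; witness: x=-4, y=0


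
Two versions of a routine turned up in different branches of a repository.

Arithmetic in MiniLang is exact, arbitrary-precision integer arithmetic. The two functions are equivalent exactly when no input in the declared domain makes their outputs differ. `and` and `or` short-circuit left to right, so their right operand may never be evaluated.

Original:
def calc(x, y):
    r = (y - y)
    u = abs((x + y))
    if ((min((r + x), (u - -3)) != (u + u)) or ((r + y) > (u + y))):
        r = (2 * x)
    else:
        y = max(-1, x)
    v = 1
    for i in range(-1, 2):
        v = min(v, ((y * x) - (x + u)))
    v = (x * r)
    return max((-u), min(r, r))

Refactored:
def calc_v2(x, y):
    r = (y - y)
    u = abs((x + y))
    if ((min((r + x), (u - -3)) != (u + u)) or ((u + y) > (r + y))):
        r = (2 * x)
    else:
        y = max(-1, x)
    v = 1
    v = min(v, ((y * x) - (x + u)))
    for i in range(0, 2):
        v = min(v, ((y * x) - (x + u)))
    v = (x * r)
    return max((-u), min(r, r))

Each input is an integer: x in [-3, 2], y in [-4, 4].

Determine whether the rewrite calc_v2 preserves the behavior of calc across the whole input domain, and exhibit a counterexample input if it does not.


x=2, y=-3 yields 0 from calc but 4 from calc_v2.
verdict: not equivalent; witness: x=2, y=-3


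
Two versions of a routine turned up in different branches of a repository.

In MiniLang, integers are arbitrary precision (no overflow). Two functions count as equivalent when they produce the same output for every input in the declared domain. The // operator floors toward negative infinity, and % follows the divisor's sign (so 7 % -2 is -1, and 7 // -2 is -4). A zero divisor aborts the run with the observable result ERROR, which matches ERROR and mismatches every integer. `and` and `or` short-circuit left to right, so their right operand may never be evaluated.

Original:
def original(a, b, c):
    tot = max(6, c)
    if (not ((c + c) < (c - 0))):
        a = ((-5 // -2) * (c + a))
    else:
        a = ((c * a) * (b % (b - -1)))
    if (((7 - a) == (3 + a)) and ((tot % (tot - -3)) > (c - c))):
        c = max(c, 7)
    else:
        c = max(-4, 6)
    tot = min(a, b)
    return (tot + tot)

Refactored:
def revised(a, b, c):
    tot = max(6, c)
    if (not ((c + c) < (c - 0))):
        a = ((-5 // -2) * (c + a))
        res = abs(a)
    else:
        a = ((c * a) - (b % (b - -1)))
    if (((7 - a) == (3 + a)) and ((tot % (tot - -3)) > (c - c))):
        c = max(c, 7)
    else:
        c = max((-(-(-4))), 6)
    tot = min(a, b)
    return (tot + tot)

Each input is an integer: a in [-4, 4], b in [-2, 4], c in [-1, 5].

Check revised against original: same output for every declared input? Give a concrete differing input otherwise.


At a=-4, b=3, c=-1: original gives 6, revised gives 2.
verdict: not equivalent; witness: a=-4, b=3, c=-1


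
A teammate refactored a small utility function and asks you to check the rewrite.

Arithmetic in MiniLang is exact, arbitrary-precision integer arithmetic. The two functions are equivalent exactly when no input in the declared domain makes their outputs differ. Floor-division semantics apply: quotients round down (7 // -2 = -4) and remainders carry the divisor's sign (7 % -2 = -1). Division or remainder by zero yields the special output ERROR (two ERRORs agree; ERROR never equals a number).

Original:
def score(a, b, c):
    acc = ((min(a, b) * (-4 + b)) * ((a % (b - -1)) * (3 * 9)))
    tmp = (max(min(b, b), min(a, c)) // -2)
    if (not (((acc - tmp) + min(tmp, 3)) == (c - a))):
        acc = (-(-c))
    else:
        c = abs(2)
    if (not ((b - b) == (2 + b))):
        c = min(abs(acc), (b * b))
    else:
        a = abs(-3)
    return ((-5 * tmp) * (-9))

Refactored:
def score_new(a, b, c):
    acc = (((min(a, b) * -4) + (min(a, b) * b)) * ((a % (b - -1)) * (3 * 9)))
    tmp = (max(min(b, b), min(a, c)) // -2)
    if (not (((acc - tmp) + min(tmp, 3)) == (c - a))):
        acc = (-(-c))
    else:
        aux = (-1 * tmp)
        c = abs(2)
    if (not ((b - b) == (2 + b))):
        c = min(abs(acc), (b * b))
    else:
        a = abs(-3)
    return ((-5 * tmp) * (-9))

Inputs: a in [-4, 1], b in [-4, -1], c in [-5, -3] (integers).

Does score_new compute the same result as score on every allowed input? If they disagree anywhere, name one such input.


Equivalent — the differences include statement counts differ; and arithmetic usage differs; and constant usage differs; and min/max/abs usage differs; and local variable names differ, yet no declared input distinguishes the two.
Spot check at a=-1, b=-2, c=-4 — score: acc becomes 0; next tmp becomes 1; next (not (((acc - tmp) + min(tmp, 3)) == (c - a))) evaluates to true; next acc becomes -4; next (not ((b - b) == (2 + b))) evaluates to false; next a becomes 3; next final value 45. score_new: acc becomes 0; next tmp becomes 1; next (not (((acc - tmp) + min(tmp, 3)) == (c - a))) evaluates to true; next acc becomes -4; next (not ((b - b) == (2 + b))) evaluates to false; next a becomes 3; next final value 45. Both give 45.
An exhaustive pass over the 72 declared inputs shows identical outputs.
verdict: equivalent


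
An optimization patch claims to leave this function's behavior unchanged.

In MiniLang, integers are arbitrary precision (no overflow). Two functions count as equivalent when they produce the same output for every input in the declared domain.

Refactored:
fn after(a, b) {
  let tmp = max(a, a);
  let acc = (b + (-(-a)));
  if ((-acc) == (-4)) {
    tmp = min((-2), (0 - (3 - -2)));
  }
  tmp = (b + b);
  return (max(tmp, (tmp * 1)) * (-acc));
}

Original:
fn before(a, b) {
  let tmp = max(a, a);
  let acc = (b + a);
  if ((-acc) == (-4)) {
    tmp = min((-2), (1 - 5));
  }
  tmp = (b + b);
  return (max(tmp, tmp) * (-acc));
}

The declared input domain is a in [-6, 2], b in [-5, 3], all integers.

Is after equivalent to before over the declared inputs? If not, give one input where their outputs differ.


The suspicious edit (`1` became `0`) never changes the result for any input inside the declared domain.
Spot check at a=1, b=-3 — before: tmp=1, then acc=-2, then ((-acc) == (-4)) is false, then tmp=-6, then returns -12. after: tmp=1, then acc=-2, then ((-acc) == (-4)) is false, then tmp=-6, then returns -12. Both give -12.
Every one of the 81 inputs gives matching results.
verdict: equivalent


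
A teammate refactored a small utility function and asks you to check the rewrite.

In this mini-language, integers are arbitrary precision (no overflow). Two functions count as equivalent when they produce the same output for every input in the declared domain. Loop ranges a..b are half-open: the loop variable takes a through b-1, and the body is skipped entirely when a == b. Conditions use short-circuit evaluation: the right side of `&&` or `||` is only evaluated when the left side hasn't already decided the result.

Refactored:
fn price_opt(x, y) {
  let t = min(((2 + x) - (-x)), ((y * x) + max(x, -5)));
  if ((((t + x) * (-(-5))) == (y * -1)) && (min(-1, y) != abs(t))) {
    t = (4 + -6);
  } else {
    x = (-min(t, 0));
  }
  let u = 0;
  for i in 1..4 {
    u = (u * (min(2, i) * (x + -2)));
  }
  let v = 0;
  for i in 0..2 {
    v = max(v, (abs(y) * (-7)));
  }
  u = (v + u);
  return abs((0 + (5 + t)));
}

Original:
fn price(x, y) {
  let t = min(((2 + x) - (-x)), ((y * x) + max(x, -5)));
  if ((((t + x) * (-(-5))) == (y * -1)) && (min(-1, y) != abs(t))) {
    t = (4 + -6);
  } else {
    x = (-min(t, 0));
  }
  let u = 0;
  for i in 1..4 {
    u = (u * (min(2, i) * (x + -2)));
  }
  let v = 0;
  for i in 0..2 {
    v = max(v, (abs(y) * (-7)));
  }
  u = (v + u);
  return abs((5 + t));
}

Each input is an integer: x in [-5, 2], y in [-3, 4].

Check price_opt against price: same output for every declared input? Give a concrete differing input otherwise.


The two are interchangeable: arithmetic usage differs, constant usage differs, and every declared input agrees.
As a probe, take x=-1, y=-3: price runs t = 0; ((((t + x) * (-(-5))) == (y * -1)) && (min(-1, y) != abs(t))) -> false; x = 0; u = 0; [i=1]; u = 0; [i=2]; u = 0; [i=3]; u = 0; v = 0; [i=0]; v = 0; [i=1]; v = 0; u = 0; return 5; price_opt runs t = 0; ((((t + x) * (-(-5))) == (y * -1)) && (min(-1, y) != abs(t))) -> false; x = 0; u = 0; [i=1]; u = 0; [i=2]; u = 0; [i=3]; u = 0; v = 0; [i=0]; v = 0; [i=1]; v = 0; u = 0; return 5; both end at 5.
An exhaustive pass over the 64 declared inputs shows identical outputs.
verdict: equivalent


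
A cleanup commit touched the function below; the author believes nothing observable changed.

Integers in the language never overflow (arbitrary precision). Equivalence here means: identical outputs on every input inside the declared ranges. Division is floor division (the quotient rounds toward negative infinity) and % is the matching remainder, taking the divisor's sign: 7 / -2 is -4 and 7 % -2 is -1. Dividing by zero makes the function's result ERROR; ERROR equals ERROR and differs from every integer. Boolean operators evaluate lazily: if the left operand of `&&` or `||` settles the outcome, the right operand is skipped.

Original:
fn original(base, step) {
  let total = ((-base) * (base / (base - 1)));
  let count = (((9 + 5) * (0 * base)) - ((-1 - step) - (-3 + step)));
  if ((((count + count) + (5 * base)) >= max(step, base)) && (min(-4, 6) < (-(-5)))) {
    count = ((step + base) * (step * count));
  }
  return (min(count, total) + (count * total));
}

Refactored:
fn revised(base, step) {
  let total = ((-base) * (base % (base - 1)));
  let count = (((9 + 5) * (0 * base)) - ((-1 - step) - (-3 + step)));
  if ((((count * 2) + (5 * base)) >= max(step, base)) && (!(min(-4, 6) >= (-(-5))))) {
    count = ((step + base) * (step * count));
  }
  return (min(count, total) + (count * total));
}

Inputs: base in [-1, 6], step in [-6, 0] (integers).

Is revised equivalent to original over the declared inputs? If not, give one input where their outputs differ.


Evaluate both at base=-1, step=-6.
original: total = 0; count = -14; ((((count + count) + (5 * base)) >= max(step, base)) && (min(-4, 6) < (-(-5)))) -> false; return -14
revised: total = -1; count = -14; ((((count * 2) + (5 * base)) >= max(step, base)) && (!(min(-4, 6) >= (-(-5))))) -> false; return 0
-14 against 0: the behavior changed.
verdict: not equivalent; witness: base=-1, step=-6


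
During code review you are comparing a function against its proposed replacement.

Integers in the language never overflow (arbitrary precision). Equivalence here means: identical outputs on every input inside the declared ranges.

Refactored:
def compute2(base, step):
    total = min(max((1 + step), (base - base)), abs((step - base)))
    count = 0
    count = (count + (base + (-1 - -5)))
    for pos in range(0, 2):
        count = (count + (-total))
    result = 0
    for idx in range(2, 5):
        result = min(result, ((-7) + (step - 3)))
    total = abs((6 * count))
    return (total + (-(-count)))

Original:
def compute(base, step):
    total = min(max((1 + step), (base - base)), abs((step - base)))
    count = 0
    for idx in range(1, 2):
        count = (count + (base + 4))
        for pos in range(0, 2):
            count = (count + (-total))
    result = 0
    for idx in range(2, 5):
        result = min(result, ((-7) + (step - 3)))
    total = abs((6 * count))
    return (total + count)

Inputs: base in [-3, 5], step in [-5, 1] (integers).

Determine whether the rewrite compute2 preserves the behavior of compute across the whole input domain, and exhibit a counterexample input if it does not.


Equivalent — the differences include loop structure differs, statement counts differ, constant usage differs, arithmetic usage differs, yet no declared input distinguishes the two.
Tracing base=2, step=-5: compute: total=0, then count=0, then (idx=1), then count=6, then (pos=0), then count=6, then (pos=1), then count=6, then result=0, then (idx=2), then result=-15, then (idx=3), then result=-15, then (idx=4), then result=-15, then total=36, then returns 42 | compute2: total=0, then count=0, then count=6, then (pos=0), then count=6, then (pos=1), then count=6, then result=0, then (idx=2), then result=-15, then (idx=3), then result=-15, then (idx=4), then result=-15, then total=36, then returns 42 — matching result 42.
An exhaustive pass over the 63 declared inputs shows identical outputs.
verdict: equivalent


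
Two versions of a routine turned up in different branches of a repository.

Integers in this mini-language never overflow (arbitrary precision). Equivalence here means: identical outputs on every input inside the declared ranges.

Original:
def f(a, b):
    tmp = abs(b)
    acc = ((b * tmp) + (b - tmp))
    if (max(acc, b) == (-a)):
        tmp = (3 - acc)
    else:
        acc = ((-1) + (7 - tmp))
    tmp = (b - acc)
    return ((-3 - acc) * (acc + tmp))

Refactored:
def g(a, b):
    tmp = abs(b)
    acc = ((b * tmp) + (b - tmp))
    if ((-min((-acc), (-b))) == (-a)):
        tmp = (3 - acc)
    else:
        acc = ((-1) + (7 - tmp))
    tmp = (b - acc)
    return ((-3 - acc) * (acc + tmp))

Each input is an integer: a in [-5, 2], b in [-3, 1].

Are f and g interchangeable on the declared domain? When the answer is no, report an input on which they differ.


Reading the diff, among the changes: min/max/abs usage differs.
As a probe, take a=0, b=-3: f runs tmp becomes 3; next acc becomes -15; next (max(acc, b) == (-a)) evaluates to false; next acc becomes 3; next tmp becomes -6; next final value 18; g runs tmp becomes 3; next acc becomes -15; next ((-min((-acc), (-b))) == (-a)) evaluates to false; next acc becomes 3; next tmp becomes -6; next final value 18; both end at 18.
Checked all 40 inputs in the declared domain: the outputs agree on every one.
verdict: equivalent


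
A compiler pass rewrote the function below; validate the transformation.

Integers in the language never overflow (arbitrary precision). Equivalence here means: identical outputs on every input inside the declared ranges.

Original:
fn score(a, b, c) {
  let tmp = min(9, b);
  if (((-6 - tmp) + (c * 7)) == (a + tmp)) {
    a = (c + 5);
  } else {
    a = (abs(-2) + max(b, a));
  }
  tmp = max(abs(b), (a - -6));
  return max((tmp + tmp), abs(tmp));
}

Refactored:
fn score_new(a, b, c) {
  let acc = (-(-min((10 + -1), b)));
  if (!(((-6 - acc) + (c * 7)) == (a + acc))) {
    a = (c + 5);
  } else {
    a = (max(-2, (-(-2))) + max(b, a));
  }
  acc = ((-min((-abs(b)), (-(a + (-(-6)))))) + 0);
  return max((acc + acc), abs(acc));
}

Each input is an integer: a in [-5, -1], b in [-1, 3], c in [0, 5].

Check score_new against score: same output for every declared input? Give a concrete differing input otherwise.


Input a=-5, b=-1, c=0: 14 from score versus 22 from score_new.
verdict: not equivalent; witness: a=-5, b=-1, c=0


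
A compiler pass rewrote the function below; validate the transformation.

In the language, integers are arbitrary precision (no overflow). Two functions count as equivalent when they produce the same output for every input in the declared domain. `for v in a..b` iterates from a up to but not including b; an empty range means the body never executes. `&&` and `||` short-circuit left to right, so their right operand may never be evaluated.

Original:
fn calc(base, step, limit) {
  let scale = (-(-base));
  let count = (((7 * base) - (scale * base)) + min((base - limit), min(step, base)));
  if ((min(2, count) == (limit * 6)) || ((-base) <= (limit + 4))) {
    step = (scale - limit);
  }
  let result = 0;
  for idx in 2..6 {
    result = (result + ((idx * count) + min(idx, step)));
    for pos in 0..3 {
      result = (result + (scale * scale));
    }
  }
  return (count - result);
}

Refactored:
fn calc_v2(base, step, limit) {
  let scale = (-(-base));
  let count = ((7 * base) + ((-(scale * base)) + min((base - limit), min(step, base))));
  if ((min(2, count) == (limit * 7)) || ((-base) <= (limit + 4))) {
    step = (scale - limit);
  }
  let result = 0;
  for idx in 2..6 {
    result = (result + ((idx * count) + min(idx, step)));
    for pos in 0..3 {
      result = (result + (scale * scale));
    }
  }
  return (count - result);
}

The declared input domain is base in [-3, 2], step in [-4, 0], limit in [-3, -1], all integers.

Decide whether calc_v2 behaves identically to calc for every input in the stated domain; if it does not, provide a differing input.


Evaluate both at base=-2, step=-3, limit=-3.
calc: scale=-2, then count=-21, then ((min(2, count) == (limit * 6)) || ((-base) <= (limit + 4))) is false, then result=0, then (idx=2), then result=-45, then (pos=0), then result=-41, then (pos=1), then result=-37, then (pos=2), then result=-33, then (idx=3), then result=-99, then (pos=0), then result=-95, then (pos=1), then result=-91, then (pos=2), then result=-87, then (idx=4), then result=-174, then (pos=0), then result=-170, then (pos=1), then result=-166, then (pos=2), then result=-162, then (idx=5), then result=-270, then (pos=0), then result=-266, then (pos=1), then result=-262, then (pos=2), then result=-258, then returns 237
calc_v2: scale=-2, then count=-21, then ((min(2, count) == (limit * 7)) || ((-base) <= (limit + 4))) is true, then step=1, then result=0, then (idx=2), then result=-41, then (pos=0), then result=-37, then (pos=1), then result=-33, then (pos=2), then result=-29, then (idx=3), then result=-91, then (pos=0), then result=-87, then (pos=1), then result=-83, then (pos=2), then result=-79, then (idx=4), then result=-162, then (pos=0), then result=-158, then (pos=1), then result=-154, then (pos=2), then result=-150, then (idx=5), then result=-254, then (pos=0), then result=-250, then (pos=1), then result=-246, then (pos=2), then result=-242, then returns 221
237 against 221: the behavior changed.
verdict: not equivalent; witness: base=-2, step=-3, limit=-3


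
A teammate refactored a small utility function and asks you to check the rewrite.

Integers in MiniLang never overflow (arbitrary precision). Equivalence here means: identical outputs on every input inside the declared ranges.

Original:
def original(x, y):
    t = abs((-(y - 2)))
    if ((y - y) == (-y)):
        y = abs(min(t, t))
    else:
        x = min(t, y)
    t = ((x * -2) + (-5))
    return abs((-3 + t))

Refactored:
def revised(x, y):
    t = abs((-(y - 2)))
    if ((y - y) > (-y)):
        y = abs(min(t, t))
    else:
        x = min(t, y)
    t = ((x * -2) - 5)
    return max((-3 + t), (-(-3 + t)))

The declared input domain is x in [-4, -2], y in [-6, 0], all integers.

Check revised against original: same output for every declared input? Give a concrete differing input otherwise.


The rewrite breaks on x=-4, y=0, where the results are 0 and 8.
original: t becomes 2; next ((y - y) == (-y)) evaluates to true; next y becomes 2; next t becomes 3; next final value 0
revised: t becomes 2; next ((y - y) > (-y)) evaluates to false; next x becomes 0; next t becomes -5; next final value 8
verdict: not equivalent; witness: x=-4, y=0


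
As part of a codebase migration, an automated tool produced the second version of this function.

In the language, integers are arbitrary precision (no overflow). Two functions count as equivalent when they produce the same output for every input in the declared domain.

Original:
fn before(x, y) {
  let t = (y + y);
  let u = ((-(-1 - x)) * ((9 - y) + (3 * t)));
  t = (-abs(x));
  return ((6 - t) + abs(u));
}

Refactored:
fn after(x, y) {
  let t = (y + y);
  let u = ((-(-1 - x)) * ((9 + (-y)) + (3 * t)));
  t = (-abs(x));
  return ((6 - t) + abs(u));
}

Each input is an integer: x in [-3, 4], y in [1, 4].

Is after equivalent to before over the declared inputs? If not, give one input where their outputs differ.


Behavior is preserved: although arithmetic usage differs, the outputs never diverge.
As a probe, take x=1, y=1: before runs t := 2 | u := 28 | t := -1 | result 35; after runs t := 2 | u := 28 | t := -1 | result 35; both end at 35.
Across all 32 domain points the two functions coincide.
verdict: equivalent


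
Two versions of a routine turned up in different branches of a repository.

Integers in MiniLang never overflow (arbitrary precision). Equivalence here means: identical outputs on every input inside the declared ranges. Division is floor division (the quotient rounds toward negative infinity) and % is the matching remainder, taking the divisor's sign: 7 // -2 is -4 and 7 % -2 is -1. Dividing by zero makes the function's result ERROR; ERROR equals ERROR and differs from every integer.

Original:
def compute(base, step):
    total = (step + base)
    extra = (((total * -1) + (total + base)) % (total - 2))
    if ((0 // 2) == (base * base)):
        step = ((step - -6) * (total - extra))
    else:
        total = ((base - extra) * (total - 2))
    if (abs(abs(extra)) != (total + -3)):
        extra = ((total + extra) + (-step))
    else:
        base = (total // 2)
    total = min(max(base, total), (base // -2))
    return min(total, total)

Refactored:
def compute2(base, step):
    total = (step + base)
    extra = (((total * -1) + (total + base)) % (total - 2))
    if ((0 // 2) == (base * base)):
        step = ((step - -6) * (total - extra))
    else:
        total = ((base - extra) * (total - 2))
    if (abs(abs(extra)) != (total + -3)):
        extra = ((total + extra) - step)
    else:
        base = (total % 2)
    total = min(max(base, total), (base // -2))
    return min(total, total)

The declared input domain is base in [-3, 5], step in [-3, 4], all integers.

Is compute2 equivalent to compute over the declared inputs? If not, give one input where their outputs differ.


Try base=-3, step=3.
compute: total = 0; extra = -1; ((0 // 2) == (base * base)) -> false; total = 4; (abs(abs(extra)) != (total + -3)) -> false; base = 2; total = -1; return -1
compute2: total = 0; extra = -1; ((0 // 2) == (base * base)) -> false; total = 4; (abs(abs(extra)) != (total + -3)) -> false; base = 0; total = 0; return 0
-1 against 0: the behavior changed.
verdict: not equivalent; witness: base=-3, step=3


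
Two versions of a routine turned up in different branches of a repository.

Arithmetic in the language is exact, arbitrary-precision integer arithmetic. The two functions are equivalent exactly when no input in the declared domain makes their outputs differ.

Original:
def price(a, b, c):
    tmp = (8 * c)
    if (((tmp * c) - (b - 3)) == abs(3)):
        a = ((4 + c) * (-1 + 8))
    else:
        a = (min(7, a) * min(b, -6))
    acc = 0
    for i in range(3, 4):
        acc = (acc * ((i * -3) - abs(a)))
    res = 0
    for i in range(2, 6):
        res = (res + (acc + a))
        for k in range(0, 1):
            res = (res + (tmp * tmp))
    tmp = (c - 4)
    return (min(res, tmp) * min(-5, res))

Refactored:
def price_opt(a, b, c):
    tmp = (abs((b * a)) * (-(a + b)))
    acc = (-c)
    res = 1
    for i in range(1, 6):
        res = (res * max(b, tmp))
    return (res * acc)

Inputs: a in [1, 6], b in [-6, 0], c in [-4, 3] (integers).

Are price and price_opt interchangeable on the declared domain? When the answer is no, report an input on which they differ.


The rewrite breaks on a=1, b=-6, c=-4, where the results are 40 and 97200000.
price: tmp := -32 | (((tmp * c) - (b - 3)) == abs(3)): false | a := -6 | acc := 0 | iter i=3: | acc := 0 | res := 0 | iter i=2: | res := -6 | iter k=0: | res := 1018 | iter i=3: | res := 1012 | iter k=0: | res := 2036 | iter i=4: | res := 2030 | iter k=0: | res := 3054 | iter i=5: | res := 3048 | iter k=0: | res := 4072 | tmp := -8 | result 40
price_opt: tmp := 30 | acc := 4 | res := 1 | iter i=1: | res := 30 | iter i=2: | res := 900 | iter i=3: | res := 27000 | iter i=4: | res := 810000 | iter i=5: | res := 24300000 | result 97200000
verdict: not equivalent; witness: a=1, b=-6, c=-4


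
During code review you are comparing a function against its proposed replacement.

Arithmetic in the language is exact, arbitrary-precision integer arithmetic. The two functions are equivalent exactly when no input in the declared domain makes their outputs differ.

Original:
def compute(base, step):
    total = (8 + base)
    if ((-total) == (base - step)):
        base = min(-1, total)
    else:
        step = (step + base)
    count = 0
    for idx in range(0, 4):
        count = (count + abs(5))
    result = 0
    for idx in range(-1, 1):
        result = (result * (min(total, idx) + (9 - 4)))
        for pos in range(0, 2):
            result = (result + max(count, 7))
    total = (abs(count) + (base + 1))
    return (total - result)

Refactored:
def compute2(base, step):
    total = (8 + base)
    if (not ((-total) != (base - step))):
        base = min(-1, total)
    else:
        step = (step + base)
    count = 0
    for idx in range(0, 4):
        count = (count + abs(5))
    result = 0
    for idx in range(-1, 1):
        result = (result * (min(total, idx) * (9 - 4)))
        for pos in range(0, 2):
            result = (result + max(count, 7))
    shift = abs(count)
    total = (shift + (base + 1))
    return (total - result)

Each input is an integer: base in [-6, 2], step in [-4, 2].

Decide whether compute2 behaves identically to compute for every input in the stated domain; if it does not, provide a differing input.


Try base=-6, step=-4.
compute: total := 2 | ((-total) == (base - step)): true | base := -1 | count := 0 | iter idx=0: | count := 5 | iter idx=1: | count := 10 | iter idx=2: | count := 15 | iter idx=3: | count := 20 | result := 0 | iter idx=-1: | result := 0 | iter pos=0: | result := 20 | iter pos=1: | result := 40 | iter idx=0: | result := 200 | iter pos=0: | result := 220 | iter pos=1: | result := 240 | total := 20 | result -220
compute2: total := 2 | (not ((-total) != (base - step))): true | base := -1 | count := 0 | iter idx=0: | count := 5 | iter idx=1: | count := 10 | iter idx=2: | count := 15 | iter idx=3: | count := 20 | result := 0 | iter idx=-1: | result := 0 | iter pos=0: | result := 20 | iter pos=1: | result := 40 | iter idx=0: | result := 0 | iter pos=0: | result := 20 | iter pos=1: | result := 40 | shift := 20 | total := 20 | result -20
-220 vs -20 — the two versions disagree here.
verdict: not equivalent; witness: base=-6, step=-4


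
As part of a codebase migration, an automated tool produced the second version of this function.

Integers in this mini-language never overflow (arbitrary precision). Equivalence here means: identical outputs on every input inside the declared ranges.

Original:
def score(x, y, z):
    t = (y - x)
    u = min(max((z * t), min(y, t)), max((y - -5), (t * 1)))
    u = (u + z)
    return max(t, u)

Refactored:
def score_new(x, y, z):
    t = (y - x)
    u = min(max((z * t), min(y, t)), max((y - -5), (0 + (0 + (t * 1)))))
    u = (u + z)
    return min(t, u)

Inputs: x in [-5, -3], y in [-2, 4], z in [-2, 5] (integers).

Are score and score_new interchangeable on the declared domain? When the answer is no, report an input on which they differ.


Consider the input x=-5, y=-2, z=-2.
score: t = 3; u = -2; u = -4; return 3
score_new: t = 3; u = -2; u = -4; return -4
3 vs -4 — the two versions disagree here.
verdict: not equivalent; witness: x=-5, y=-2, z=-2


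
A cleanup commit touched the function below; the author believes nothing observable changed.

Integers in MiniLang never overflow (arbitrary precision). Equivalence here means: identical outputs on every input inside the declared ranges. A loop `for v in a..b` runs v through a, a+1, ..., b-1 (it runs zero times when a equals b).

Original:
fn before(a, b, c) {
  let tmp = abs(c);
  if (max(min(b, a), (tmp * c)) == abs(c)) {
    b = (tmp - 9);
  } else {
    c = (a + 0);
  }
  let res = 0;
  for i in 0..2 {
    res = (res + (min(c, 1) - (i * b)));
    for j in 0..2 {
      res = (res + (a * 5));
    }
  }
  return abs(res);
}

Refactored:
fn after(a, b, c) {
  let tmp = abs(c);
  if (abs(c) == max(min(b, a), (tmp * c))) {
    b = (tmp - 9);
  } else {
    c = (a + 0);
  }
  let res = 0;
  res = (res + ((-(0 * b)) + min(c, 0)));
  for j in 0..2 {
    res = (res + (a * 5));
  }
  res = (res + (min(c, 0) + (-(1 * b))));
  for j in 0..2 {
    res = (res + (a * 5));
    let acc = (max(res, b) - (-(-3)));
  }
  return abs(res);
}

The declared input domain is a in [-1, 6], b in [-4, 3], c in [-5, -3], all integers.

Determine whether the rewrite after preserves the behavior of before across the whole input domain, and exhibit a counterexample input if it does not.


Not equivalent: a=1, b=-4, c=-5 separates them (26 vs 24).
before: tmp=5, then (max(min(b, a), (tmp * c)) == abs(c)) is false, then c=1, then res=0, then (i=0), then res=1, then (j=0), then res=6, then (j=1), then res=11, then (i=1), then res=16, then (j=0), then res=21, then (j=1), then res=26, then returns 26
after: tmp=5, then (abs(c) == max(min(b, a), (tmp * c))) is false, then c=1, then res=0, then res=0, then (j=0), then res=5, then (j=1), then res=10, then res=14, then (j=0), then res=19, then acc=16, then (j=1), then res=24, then acc=21, then returns 24
verdict: not equivalent; witness: a=1, b=-4, c=-5


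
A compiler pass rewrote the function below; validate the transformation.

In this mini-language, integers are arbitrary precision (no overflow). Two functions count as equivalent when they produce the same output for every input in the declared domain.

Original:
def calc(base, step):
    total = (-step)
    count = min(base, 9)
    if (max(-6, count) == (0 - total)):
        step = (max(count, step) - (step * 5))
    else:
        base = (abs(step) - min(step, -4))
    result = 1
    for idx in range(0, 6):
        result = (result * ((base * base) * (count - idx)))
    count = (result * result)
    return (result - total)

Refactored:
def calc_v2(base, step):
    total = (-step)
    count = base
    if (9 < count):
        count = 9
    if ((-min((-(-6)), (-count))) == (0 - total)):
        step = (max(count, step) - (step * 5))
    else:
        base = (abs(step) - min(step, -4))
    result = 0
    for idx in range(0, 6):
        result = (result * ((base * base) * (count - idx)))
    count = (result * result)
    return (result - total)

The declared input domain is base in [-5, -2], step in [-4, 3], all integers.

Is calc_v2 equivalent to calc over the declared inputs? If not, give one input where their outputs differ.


Consider the input base=-5, step=-4.
calc: total := 4 | count := -5 | (max(-6, count) == (0 - total)): false | base := 8 | result := 1 | iter idx=0: | result := -320 | iter idx=1: | result := 122880 | iter idx=2: | result := -55050240 | iter idx=3: | result := 28185722880 | iter idx=4: | result := -16234976378880 | iter idx=5: | result := 10390384882483200 | count := 107960098006135421874198282240000 | result 10390384882483196
calc_v2: total := 4 | count := -5 | (9 < count): false | ((-min((-(-6)), (-count))) == (0 - total)): false | base := 8 | result := 0 | iter idx=0: | result := 0 | iter idx=1: | result := 0 | iter idx=2: | result := 0 | iter idx=3: | result := 0 | iter idx=4: | result := 0 | iter idx=5: | result := 0 | count := 0 | result -4
10390384882483196 vs -4 — the two versions disagree here.
verdict: not equivalent; witness: base=-5, step=-4


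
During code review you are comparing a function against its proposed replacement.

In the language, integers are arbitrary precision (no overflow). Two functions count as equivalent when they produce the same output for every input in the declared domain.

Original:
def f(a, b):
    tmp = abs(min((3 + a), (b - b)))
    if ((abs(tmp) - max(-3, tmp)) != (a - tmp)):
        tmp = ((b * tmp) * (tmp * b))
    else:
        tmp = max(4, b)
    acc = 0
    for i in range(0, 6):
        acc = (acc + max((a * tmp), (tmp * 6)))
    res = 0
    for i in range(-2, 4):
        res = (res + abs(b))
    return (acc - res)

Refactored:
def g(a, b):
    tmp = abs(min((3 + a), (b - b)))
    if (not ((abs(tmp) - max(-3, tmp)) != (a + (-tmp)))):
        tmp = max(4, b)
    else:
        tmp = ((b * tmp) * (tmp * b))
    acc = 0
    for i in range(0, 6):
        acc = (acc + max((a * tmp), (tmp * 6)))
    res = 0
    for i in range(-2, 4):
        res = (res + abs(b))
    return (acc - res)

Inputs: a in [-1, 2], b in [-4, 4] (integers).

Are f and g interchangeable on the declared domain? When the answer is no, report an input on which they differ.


Although arithmetic usage differs, plus boolean connective usage differs, 36/36 inputs agree.
verdict: equivalent


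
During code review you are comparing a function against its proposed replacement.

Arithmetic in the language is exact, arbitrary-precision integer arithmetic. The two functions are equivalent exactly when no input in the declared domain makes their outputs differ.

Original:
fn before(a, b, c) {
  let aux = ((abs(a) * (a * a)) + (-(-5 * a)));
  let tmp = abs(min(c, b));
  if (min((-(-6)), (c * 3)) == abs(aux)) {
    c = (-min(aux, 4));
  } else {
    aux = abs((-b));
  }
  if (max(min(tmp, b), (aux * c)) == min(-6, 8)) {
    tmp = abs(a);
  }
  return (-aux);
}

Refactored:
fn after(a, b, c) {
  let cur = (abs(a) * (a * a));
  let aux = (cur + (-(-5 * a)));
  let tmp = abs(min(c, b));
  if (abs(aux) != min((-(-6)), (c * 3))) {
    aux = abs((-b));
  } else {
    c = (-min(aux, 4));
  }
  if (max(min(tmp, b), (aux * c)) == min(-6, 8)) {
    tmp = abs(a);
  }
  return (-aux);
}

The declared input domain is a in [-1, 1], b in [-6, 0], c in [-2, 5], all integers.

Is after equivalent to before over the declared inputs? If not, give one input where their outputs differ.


Reading the diff, among the changes: comparison usage differs, statement counts differ, local variable names differ.
As a probe, take a=-1, b=-2, c=0: before runs aux := -4 | tmp := 2 | (min((-(-6)), (c * 3)) == abs(aux)): false | aux := 2 | (max(min(tmp, b), (aux * c)) == min(-6, 8)): false | result -2; after runs cur := 1 | aux := -4 | tmp := 2 | (abs(aux) != min((-(-6)), (c * 3))): true | aux := 2 | (max(min(tmp, b), (aux * c)) == min(-6, 8)): false | result -2; both end at -2.
Every one of the 168 inputs gives matching results.
verdict: equivalent
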